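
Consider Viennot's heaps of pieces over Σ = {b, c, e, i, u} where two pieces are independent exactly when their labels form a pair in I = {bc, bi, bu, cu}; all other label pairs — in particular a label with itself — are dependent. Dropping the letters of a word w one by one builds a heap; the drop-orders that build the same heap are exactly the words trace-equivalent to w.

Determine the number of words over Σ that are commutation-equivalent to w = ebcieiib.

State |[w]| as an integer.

9

drop 0:e onto floor
drop 1:b onto {0:e}
drop 2:c onto {0:e}
drop 3:i onto {2:c}
drop 4:e onto {1:b, 3:i}
drop 5:i onto {4:e}
drop 6:i onto {5:i}
drop 7:b onto {4:e}
ground layer = {0:e}
drop-orders for the pieces not yet dropped (sum over which currently-grounded one goes next):
  1 to go: {6} 1  {7} 1
  2 to go: {5,6} 1  {6,7} 2
  3 to go: {5,6,7} 3
  4 to go: {4,5,6,7} 3
  5 to go: {1,4,5,6,7} 3  {3,4,5,6,7} 3
  6 to go: {1,3,4,5,6,7} 6  {2,3,4,5,6,7} 3
  if 0:e drops first: 9 orders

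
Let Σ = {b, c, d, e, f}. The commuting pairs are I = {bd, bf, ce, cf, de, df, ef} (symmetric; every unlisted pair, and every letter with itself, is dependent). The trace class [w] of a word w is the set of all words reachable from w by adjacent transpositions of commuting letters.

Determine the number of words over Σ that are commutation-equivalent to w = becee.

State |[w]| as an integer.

4

#0=b has no predecessor
#1=e depends on [0:b]
#2=c depends on [0:b]
#3=e depends on [1:e]
#4=e depends on [3:e]
sources: [0:b]
N(rest) = Σ N(rest − s) over sources s of rest; N(one piece) = 1:
  size 1 → [2]=1  [4]=1
  size 2 → [2,4]=2  [3,4]=1
  size 3 → [1,3,4]=1  [2,3,4]=3
  first=0(b) contributes 4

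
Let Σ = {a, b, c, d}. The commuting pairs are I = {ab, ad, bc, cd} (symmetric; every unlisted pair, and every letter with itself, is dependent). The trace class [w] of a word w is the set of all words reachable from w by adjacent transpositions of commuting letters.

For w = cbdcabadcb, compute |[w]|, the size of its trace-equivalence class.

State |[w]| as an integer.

252

piece 0:c — minimal
piece 1:b — minimal
piece 2:d rests on {1:b}
piece 3:c rests on {0:c}
piece 4:a rests on {3:c}
piece 5:b rests on {2:d}
piece 6:a rests on {4:a}
piece 7:d rests on {5:b}
piece 8:c rests on {6:a}
piece 9:b rests on {7:d}
minimal pieces: {0:c, 1:b}
ways to finish when only these pieces remain (= sum over removing one remaining piece with nothing left below it):
  1 left: {8}→1  {9}→1
  2 left: {6,8}→1  {7,9}→1  {8,9}→2
  3 left: {4,6,8}→1  {5,7,9}→1  {6,8,9}→3  {7,8,9}→3
  4 left: {2,5,7,9}→1  {3,4,6,8}→1  {4,6,8,9}→4  {5,7,8,9}→4  {6,7,8,9}→6
  5 left: {0,3,4,6,8}→1  {1,2,5,7,9}→1  {2,5,7,8,9}→5  {3,4,6,8,9}→5  {4,6,7,8,9}→10  {5,6,7,8,9}→10
  6 left: {0,3,4,6,8,9}→6  {1,2,5,7,8,9}→6  {2,5,6,7,8,9}→15  {3,4,6,7,8,9}→15  {4,5,6,7,8,9}→20
  7 left: {0,3,4,6,7,8,9}→21  {1,2,5,6,7,8,9}→21  {2,4,5,6,7,8,9}→35  {3,4,5,6,7,8,9}→35
  8 left: {0,3,4,5,6,7,8,9}→56  {1,2,4,5,6,7,8,9}→56  {2,3,4,5,6,7,8,9}→70
  placing 0:c first → 126 extensions
  placing 1:b first → 126 extensions
total linear extensions = 252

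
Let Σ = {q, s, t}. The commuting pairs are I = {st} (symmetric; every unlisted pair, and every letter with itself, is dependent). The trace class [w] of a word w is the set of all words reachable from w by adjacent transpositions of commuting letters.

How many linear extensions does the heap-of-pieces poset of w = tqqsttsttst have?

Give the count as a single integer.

56

drop 0:t onto floor
drop 1:q onto {0:t}
drop 2:q onto {1:q}
drop 3:s onto {2:q}
drop 4:t onto {2:q}
drop 5:t onto {4:t}
drop 6:s onto {3:s}
drop 7:t onto {5:t}
drop 8:t onto {7:t}
drop 9:s onto {6:s}
drop 10:t onto {8:t}
ground layer = {0:t}
drop-orders for the pieces not yet dropped (sum over which currently-grounded one goes next):
  1 to go: {9} 1  {10} 1
  2 to go: {6,9} 1  {8,10} 1  {9,10} 2
  3 to go: {3,6,9} 1  {6,9,10} 3  {7,8,10} 1  {8,9,10} 3
  4 to go: {3,6,9,10} 4  {5,7,8,10} 1  {6,8,9,10} 6  {7,8,9,10} 4
  5 to go: {3,6,8,9,10} 10  {4,5,7,8,10} 1  {5,7,8,9,10} 5  {6,7,8,9,10} 10
  6 to go: {3,6,7,8,9,10} 20  {4,5,7,8,9,10} 6  {5,6,7,8,9,10} 15
  7 to go: {3,5,6,7,8,9,10} 35  {4,5,6,7,8,9,10} 21
  8 to go: {3,4,5,6,7,8,9,10} 56
  9 to go: {2,3,4,5,6,7,8,9,10} 56
  if 0:t drops first: 56 orders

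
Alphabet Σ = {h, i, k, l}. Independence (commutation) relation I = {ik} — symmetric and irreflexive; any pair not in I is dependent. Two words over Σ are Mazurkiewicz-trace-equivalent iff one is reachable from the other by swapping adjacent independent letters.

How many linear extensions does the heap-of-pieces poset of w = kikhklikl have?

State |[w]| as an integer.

6

0(k) covers ∅
1(i) covers ∅
2(k) covers 0:k
3(h) covers 1:i, 2:k
4(k) covers 3:h
5(l) covers 4:k
6(i) covers 5:l
7(k) covers 5:l
8(l) covers 6:i, 7:k
floor of heap: 0:k, 1:i
completions by unplaced set U, small U first (add the entries for U minus each lowest piece of U):
  |U|=1: {8}:1
  |U|=2: {6,8}:1  {7,8}:1
  |U|=3: {6,7,8}:2
  |U|=4: {5,6,7,8}:2
  |U|=5: {4,5,6,7,8}:2
  |U|=6: {3,4,5,6,7,8}:2
  |U|=7: {1,3,4,5,6,7,8}:2  {2,3,4,5,6,7,8}:2
  start at 0(k): 4
  start at 1(i): 2
sum over floor = 6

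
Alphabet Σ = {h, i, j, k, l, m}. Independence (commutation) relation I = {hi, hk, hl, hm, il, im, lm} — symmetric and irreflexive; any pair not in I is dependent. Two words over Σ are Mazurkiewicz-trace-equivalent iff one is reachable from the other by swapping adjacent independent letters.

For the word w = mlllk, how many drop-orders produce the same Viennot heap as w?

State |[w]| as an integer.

0(m) covers ∅
1(l) covers ∅
2(l) covers 1:l
3(l) covers 2:l
4(k) covers 0:m, 3:l
floor of heap: 0:m, 1:l
completions by unplaced set U, small U first (add the entries for U minus each lowest piece of U):
  |U|=1: {4}:1
  |U|=2: {0,4}:1  {3,4}:1
  |U|=3: {0,3,4}:2  {2,3,4}:1
  start at 0(m): 1
  start at 1(l): 3
sum over floor = 4

4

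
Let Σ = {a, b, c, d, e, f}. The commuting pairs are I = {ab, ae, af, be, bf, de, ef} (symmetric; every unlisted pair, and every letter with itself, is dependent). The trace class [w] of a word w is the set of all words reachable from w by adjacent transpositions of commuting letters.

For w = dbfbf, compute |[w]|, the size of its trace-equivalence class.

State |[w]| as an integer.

6

0(d) covers ∅
1(b) covers 0:d
2(f) covers 0:d
3(b) covers 1:b
4(f) covers 2:f
floor of heap: 0:d
completions by unplaced set U, small U first (add the entries for U minus each lowest piece of U):
  |U|=1: {3}:1  {4}:1
  |U|=2: {1,3}:1  {2,4}:1  {3,4}:2
  |U|=3: {1,3,4}:3  {2,3,4}:3
  start at 0(d): 6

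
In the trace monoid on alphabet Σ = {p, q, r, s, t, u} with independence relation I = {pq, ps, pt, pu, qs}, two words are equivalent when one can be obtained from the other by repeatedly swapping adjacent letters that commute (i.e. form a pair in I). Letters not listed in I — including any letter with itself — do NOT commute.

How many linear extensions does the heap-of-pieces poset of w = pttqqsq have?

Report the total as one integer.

28

drop 0:p onto floor
drop 1:t onto floor
drop 2:t onto {1:t}
drop 3:q onto {2:t}
drop 4:q onto {3:q}
drop 5:s onto {2:t}
drop 6:q onto {4:q}
ground layer = {0:p, 1:t}
drop-orders for the pieces not yet dropped (sum over which currently-grounded one goes next):
  1 to go: {0} 1  {5} 1  {6} 1
  2 to go: {0,5} 2  {0,6} 2  {4,6} 1  {5,6} 2
  3 to go: {0,4,6} 3  {0,5,6} 6  {3,4,6} 1  {4,5,6} 3
  4 to go: {0,3,4,6} 4  {0,4,5,6} 12  {3,4,5,6} 4
  5 to go: {0,3,4,5,6} 20  {2,3,4,5,6} 4
  if 0:p drops first: 4 orders
  if 1:t drops first: 24 orders
heap linearizations: 28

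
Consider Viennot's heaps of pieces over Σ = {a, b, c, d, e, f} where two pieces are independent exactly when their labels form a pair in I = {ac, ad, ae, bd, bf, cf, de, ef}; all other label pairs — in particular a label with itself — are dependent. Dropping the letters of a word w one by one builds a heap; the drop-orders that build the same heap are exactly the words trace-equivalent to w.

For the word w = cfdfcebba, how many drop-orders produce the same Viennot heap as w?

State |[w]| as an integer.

drop 0:c onto floor
drop 1:f onto floor
drop 2:d onto {0:c, 1:f}
drop 3:f onto {2:d}
drop 4:c onto {2:d}
drop 5:e onto {4:c}
drop 6:b onto {5:e}
drop 7:b onto {6:b}
drop 8:a onto {3:f, 7:b}
ground layer = {0:c, 1:f}
drop-orders for the pieces not yet dropped (sum over which currently-grounded one goes next):
  1 to go: {8} 1
  2 to go: {3,8} 1  {7,8} 1
  3 to go: {3,7,8} 2  {6,7,8} 1
  4 to go: {3,6,7,8} 3  {5,6,7,8} 1
  5 to go: {3,5,6,7,8} 4  {4,5,6,7,8} 1
  6 to go: {3,4,5,6,7,8} 5
  7 to go: {2,3,4,5,6,7,8} 5
  if 0:c drops first: 5 orders
  if 1:f drops first: 5 orders
heap linearizations: 10

10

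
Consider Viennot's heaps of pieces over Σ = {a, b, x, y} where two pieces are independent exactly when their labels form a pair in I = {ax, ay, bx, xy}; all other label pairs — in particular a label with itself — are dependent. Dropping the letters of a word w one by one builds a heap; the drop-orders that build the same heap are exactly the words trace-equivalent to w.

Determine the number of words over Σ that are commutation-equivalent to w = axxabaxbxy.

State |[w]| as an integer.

drop 0:a onto floor
drop 1:x onto floor
drop 2:x onto {1:x}
drop 3:a onto {0:a}
drop 4:b onto {3:a}
drop 5:a onto {4:b}
drop 6:x onto {2:x}
drop 7:b onto {5:a}
drop 8:x onto {6:x}
drop 9:y onto {7:b}
ground layer = {0:a, 1:x}
drop-orders for the pieces not yet dropped (sum over which currently-grounded one goes next):
  1 to go: {8} 1  {9} 1
  2 to go: {6,8} 1  {7,9} 1  {8,9} 2
  3 to go: {2,6,8} 1  {5,7,9} 1  {6,8,9} 3  {7,8,9} 3
  4 to go: {1,2,6,8} 1  {2,6,8,9} 4  {4,5,7,9} 1  {5,7,8,9} 4  {6,7,8,9} 6
  5 to go: {1,2,6,8,9} 5  {2,6,7,8,9} 10  {3,4,5,7,9} 1  {4,5,7,8,9} 5  {5,6,7,8,9} 10
  6 to go: {0,3,4,5,7,9} 1  {1,2,6,7,8,9} 15  {2,5,6,7,8,9} 20  {3,4,5,7,8,9} 6  {4,5,6,7,8,9} 15
  7 to go: {0,3,4,5,7,8,9} 7  {1,2,5,6,7,8,9} 35  {2,4,5,6,7,8,9} 35  {3,4,5,6,7,8,9} 21
  8 to go: {0,3,4,5,6,7,8,9} 28  {1,2,4,5,6,7,8,9} 70  {2,3,4,5,6,7,8,9} 56
  if 0:a drops first: 126 orders
  if 1:x drops first: 84 orders
heap linearizations: 210

210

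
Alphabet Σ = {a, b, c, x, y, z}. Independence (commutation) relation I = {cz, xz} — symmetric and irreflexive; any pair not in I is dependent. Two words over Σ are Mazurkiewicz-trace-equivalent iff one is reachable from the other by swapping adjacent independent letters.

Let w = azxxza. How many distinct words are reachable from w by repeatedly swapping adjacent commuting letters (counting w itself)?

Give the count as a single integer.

0(a) covers ∅
1(z) covers 0:a
2(x) covers 0:a
3(x) covers 2:x
4(z) covers 1:z
5(a) covers 3:x, 4:z
floor of heap: 0:a
completions by unplaced set U, small U first (add the entries for U minus each lowest piece of U):
  |U|=1: {5}:1
  |U|=2: {3,5}:1  {4,5}:1
  |U|=3: {1,4,5}:1  {2,3,5}:1  {3,4,5}:2
  |U|=4: {1,3,4,5}:3  {2,3,4,5}:3
  start at 0(a): 6

6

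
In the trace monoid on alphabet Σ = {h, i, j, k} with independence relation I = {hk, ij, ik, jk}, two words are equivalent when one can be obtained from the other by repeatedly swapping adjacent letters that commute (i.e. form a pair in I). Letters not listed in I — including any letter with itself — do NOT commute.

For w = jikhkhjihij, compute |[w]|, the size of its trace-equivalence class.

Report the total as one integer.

drop 0:j onto floor
drop 1:i onto floor
drop 2:k onto floor
drop 3:h onto {0:j, 1:i}
drop 4:k onto {2:k}
drop 5:h onto {3:h}
drop 6:j onto {5:h}
drop 7:i onto {5:h}
drop 8:h onto {6:j, 7:i}
drop 9:i onto {8:h}
drop 10:j onto {8:h}
ground layer = {0:j, 1:i, 2:k}
drop-orders for the pieces not yet dropped (sum over which currently-grounded one goes next):
  1 to go: {4} 1  {9} 1  {10} 1
  2 to go: {2,4} 1  {4,9} 2  {4,10} 2  {9,10} 2
  3 to go: {2,4,9} 3  {2,4,10} 3  {4,9,10} 6  {8,9,10} 2
  4 to go: {2,4,9,10} 12  {4,8,9,10} 8  {6,8,9,10} 2  {7,8,9,10} 2
  5 to go: {2,4,8,9,10} 20  {4,6,8,9,10} 10  {4,7,8,9,10} 10  {6,7,8,9,10} 4
  6 to go: {2,4,6,8,9,10} 30  {2,4,7,8,9,10} 30  {4,6,7,8,9,10} 24  {5,6,7,8,9,10} 4
  7 to go: {2,4,6,7,8,9,10} 84  {3,5,6,7,8,9,10} 4  {4,5,6,7,8,9,10} 28
  8 to go: {0,3,5,6,7,8,9,10} 4  {1,3,5,6,7,8,9,10} 4  {2,4,5,6,7,8,9,10} 112  {3,4,5,6,7,8,9,10} 32
  9 to go: {0,1,3,5,6,7,8,9,10} 8  {0,3,4,5,6,7,8,9,10} 36  {1,3,4,5,6,7,8,9,10} 36  {2,3,4,5,6,7,8,9,10} 144
  if 0:j drops first: 180 orders
  if 1:i drops first: 180 orders
  if 2:k drops first: 80 orders
heap linearizations: 440

440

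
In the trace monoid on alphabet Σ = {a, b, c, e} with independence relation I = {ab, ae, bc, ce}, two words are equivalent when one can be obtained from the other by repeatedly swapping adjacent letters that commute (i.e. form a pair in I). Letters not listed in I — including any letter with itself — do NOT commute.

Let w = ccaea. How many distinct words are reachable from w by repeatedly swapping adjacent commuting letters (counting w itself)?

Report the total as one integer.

5

piece 0:c — minimal
piece 1:c rests on {0:c}
piece 2:a rests on {1:c}
piece 3:e — minimal
piece 4:a rests on {2:a}
minimal pieces: {0:c, 3:e}
ways to finish when only these pieces remain (= sum over removing one remaining piece with nothing left below it):
  1 left: {3}→1  {4}→1
  2 left: {2,4}→1  {3,4}→2
  3 left: {1,2,4}→1  {2,3,4}→3
  placing 0:c first → 4 extensions
  placing 3:e first → 1 extensions
total linear extensions = 5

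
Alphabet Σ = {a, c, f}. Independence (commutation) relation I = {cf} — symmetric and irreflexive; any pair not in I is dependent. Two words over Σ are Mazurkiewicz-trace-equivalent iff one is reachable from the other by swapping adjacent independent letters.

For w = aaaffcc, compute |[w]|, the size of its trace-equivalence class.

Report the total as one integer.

drop 0:a onto floor
drop 1:a onto {0:a}
drop 2:a onto {1:a}
drop 3:f onto {2:a}
drop 4:f onto {3:f}
drop 5:c onto {2:a}
drop 6:c onto {5:c}
ground layer = {0:a}
drop-orders for the pieces not yet dropped (sum over which currently-grounded one goes next):
  1 to go: {4} 1  {6} 1
  2 to go: {3,4} 1  {4,6} 2  {5,6} 1
  3 to go: {3,4,6} 3  {4,5,6} 3
  4 to go: {3,4,5,6} 6
  5 to go: {2,3,4,5,6} 6
  if 0:a drops first: 6 orders

6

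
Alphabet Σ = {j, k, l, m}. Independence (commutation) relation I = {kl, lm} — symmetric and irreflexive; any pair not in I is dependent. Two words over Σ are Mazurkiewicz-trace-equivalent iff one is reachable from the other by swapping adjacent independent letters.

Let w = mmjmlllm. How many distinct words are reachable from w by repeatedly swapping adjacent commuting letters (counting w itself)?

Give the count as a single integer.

10

piece 0:m — minimal
piece 1:m rests on {0:m}
piece 2:j rests on {1:m}
piece 3:m rests on {2:j}
piece 4:l rests on {2:j}
piece 5:l rests on {4:l}
piece 6:l rests on {5:l}
piece 7:m rests on {3:m}
minimal pieces: {0:m}
ways to finish when only these pieces remain (= sum over removing one remaining piece with nothing left below it):
  1 left: {6}→1  {7}→1
  2 left: {3,7}→1  {5,6}→1  {6,7}→2
  3 left: {3,6,7}→3  {4,5,6}→1  {5,6,7}→3
  4 left: {3,5,6,7}→6  {4,5,6,7}→4
  5 left: {3,4,5,6,7}→10
  6 left: {2,3,4,5,6,7}→10
  placing 0:m first → 10 extensions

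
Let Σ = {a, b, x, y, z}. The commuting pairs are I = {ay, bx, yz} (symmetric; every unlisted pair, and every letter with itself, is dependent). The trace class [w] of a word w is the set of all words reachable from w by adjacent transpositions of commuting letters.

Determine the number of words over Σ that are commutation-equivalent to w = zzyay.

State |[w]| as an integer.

piece 0:z — minimal
piece 1:z rests on {0:z}
piece 2:y — minimal
piece 3:a rests on {1:z}
piece 4:y rests on {2:y}
minimal pieces: {0:z, 2:y}
ways to finish when only these pieces remain (= sum over removing one remaining piece with nothing left below it):
  1 left: {3}→1  {4}→1
  2 left: {1,3}→1  {2,4}→1  {3,4}→2
  3 left: {0,1,3}→1  {1,3,4}→3  {2,3,4}→3
  placing 0:z first → 6 extensions
  placing 2:y first → 4 extensions
total linear extensions = 10

10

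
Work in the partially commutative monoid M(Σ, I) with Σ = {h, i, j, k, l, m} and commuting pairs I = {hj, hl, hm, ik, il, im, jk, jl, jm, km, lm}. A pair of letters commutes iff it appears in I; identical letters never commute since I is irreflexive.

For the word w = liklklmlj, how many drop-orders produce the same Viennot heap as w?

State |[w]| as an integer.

252

drop 0:l onto floor
drop 1:i onto floor
drop 2:k onto {0:l}
drop 3:l onto {2:k}
drop 4:k onto {3:l}
drop 5:l onto {4:k}
drop 6:m onto floor
drop 7:l onto {5:l}
drop 8:j onto {1:i}
ground layer = {0:l, 1:i, 6:m}
drop-orders for the pieces not yet dropped (sum over which currently-grounded one goes next):
  1 to go: {6} 1  {7} 1  {8} 1
  2 to go: {1,8} 1  {5,7} 1  {6,7} 2  {6,8} 2  {7,8} 2
  3 to go: {1,6,8} 3  {1,7,8} 3  {4,5,7} 1  {5,6,7} 3  {5,7,8} 3  {6,7,8} 6
  4 to go: {1,5,7,8} 6  {1,6,7,8} 12  {3,4,5,7} 1  {4,5,6,7} 4  {4,5,7,8} 4  {5,6,7,8} 12
  5 to go: {1,4,5,7,8} 10  {1,5,6,7,8} 30  {2,3,4,5,7} 1  {3,4,5,6,7} 5  {3,4,5,7,8} 5  {4,5,6,7,8} 20
  6 to go: {0,2,3,4,5,7} 1  {1,3,4,5,7,8} 15  {1,4,5,6,7,8} 60  {2,3,4,5,6,7} 6  {2,3,4,5,7,8} 6  {3,4,5,6,7,8} 30
  7 to go: {0,2,3,4,5,6,7} 7  {0,2,3,4,5,7,8} 7  {1,2,3,4,5,7,8} 21  {1,3,4,5,6,7,8} 105  {2,3,4,5,6,7,8} 42
  if 0:l drops first: 168 orders
  if 1:i drops first: 56 orders
  if 6:m drops first: 28 orders
heap linearizations: 252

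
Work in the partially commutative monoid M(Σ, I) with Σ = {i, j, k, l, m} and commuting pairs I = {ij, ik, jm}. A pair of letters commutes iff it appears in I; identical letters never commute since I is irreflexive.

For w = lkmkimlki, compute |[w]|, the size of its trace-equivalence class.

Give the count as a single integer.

piece 0:l — minimal
piece 1:k rests on {0:l}
piece 2:m rests on {1:k}
piece 3:k rests on {2:m}
piece 4:i rests on {2:m}
piece 5:m rests on {3:k, 4:i}
piece 6:l rests on {5:m}
piece 7:k rests on {6:l}
piece 8:i rests on {6:l}
minimal pieces: {0:l}
ways to finish when only these pieces remain (= sum over removing one remaining piece with nothing left below it):
  1 left: {7}→1  {8}→1
  2 left: {7,8}→2
  3 left: {6,7,8}→2
  4 left: {5,6,7,8}→2
  5 left: {3,5,6,7,8}→2  {4,5,6,7,8}→2
  6 left: {3,4,5,6,7,8}→4
  7 left: {2,3,4,5,6,7,8}→4
  placing 0:l first → 4 extensions

4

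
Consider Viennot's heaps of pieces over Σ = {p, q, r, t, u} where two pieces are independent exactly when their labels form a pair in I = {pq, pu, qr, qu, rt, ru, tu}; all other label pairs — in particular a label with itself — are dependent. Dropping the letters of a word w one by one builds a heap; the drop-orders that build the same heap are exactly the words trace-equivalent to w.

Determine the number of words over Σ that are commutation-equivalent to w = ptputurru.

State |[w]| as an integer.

drop 0:p onto floor
drop 1:t onto {0:p}
drop 2:p onto {1:t}
drop 3:u onto floor
drop 4:t onto {2:p}
drop 5:u onto {3:u}
drop 6:r onto {2:p}
drop 7:r onto {6:r}
drop 8:u onto {5:u}
ground layer = {0:p, 3:u}
drop-orders for the pieces not yet dropped (sum over which currently-grounded one goes next):
  1 to go: {4} 1  {7} 1  {8} 1
  2 to go: {4,7} 2  {4,8} 2  {5,8} 1  {6,7} 1  {7,8} 2
  3 to go: {3,5,8} 1  {4,5,8} 3  {4,6,7} 3  {4,7,8} 6  {5,7,8} 3  {6,7,8} 3
  4 to go: {2,4,6,7} 3  {3,4,5,8} 4  {3,5,7,8} 4  {4,5,7,8} 12  {4,6,7,8} 12  {5,6,7,8} 6
  5 to go: {1,2,4,6,7} 3  {2,4,6,7,8} 15  {3,4,5,7,8} 20  {3,5,6,7,8} 10  {4,5,6,7,8} 30
  6 to go: {0,1,2,4,6,7} 3  {1,2,4,6,7,8} 18  {2,4,5,6,7,8} 45  {3,4,5,6,7,8} 60
  7 to go: {0,1,2,4,6,7,8} 21  {1,2,4,5,6,7,8} 63  {2,3,4,5,6,7,8} 105
  if 0:p drops first: 168 orders
  if 3:u drops first: 84 orders
heap linearizations: 252

252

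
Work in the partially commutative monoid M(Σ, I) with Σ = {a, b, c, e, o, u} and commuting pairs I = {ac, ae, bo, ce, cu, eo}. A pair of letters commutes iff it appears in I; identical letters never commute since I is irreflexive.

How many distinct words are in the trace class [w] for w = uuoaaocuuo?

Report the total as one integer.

3

drop 0:u onto floor
drop 1:u onto {0:u}
drop 2:o onto {1:u}
drop 3:a onto {2:o}
drop 4:a onto {3:a}
drop 5:o onto {4:a}
drop 6:c onto {5:o}
drop 7:u onto {5:o}
drop 8:u onto {7:u}
drop 9:o onto {6:c, 8:u}
ground layer = {0:u}
drop-orders for the pieces not yet dropped (sum over which currently-grounded one goes next):
  1 to go: {9} 1
  2 to go: {6,9} 1  {8,9} 1
  3 to go: {6,8,9} 2  {7,8,9} 1
  4 to go: {6,7,8,9} 3
  5 to go: {5,6,7,8,9} 3
  6 to go: {4,5,6,7,8,9} 3
  7 to go: {3,4,5,6,7,8,9} 3
  8 to go: {2,3,4,5,6,7,8,9} 3
  if 0:u drops first: 3 orders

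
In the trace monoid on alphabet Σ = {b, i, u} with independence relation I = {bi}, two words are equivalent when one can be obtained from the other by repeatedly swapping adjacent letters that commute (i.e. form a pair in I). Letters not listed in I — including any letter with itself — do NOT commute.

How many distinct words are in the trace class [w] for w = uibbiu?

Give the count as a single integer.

6

0(u) covers ∅
1(i) covers 0:u
2(b) covers 0:u
3(b) covers 2:b
4(i) covers 1:i
5(u) covers 3:b, 4:i
floor of heap: 0:u
completions by unplaced set U, small U first (add the entries for U minus each lowest piece of U):
  |U|=1: {5}:1
  |U|=2: {3,5}:1  {4,5}:1
  |U|=3: {1,4,5}:1  {2,3,5}:1  {3,4,5}:2
  |U|=4: {1,3,4,5}:3  {2,3,4,5}:3
  start at 0(u): 6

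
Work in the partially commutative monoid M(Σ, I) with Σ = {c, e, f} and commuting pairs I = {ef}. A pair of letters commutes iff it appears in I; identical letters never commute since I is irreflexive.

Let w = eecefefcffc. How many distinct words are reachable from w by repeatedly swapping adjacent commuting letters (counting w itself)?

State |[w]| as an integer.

6

piece 0:e — minimal
piece 1:e rests on {0:e}
piece 2:c rests on {1:e}
piece 3:e rests on {2:c}
piece 4:f rests on {2:c}
piece 5:e rests on {3:e}
piece 6:f rests on {4:f}
piece 7:c rests on {5:e, 6:f}
piece 8:f rests on {7:c}
piece 9:f rests on {8:f}
piece 10:c rests on {9:f}
minimal pieces: {0:e}
ways to finish when only these pieces remain (= sum over removing one remaining piece with nothing left below it):
  1 left: {10}→1
  2 left: {9,10}→1
  3 left: {8,9,10}→1
  4 left: {7,8,9,10}→1
  5 left: {5,7,8,9,10}→1  {6,7,8,9,10}→1
  6 left: {3,5,7,8,9,10}→1  {4,6,7,8,9,10}→1  {5,6,7,8,9,10}→2
  7 left: {3,5,6,7,8,9,10}→3  {4,5,6,7,8,9,10}→3
  8 left: {3,4,5,6,7,8,9,10}→6
  9 left: {2,3,4,5,6,7,8,9,10}→6
  placing 0:e first → 6 extensions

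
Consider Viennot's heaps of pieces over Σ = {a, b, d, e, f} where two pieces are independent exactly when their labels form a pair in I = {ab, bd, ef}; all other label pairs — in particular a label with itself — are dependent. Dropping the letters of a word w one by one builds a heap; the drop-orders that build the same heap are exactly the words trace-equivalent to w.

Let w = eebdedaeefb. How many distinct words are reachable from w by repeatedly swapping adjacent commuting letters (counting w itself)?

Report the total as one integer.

6

0(e) covers ∅
1(e) covers 0:e
2(b) covers 1:e
3(d) covers 1:e
4(e) covers 2:b, 3:d
5(d) covers 4:e
6(a) covers 5:d
7(e) covers 6:a
8(e) covers 7:e
9(f) covers 6:a
10(b) covers 8:e, 9:f
floor of heap: 0:e
completions by unplaced set U, small U first (add the entries for U minus each lowest piece of U):
  |U|=1: {10}:1
  |U|=2: {8,10}:1  {9,10}:1
  |U|=3: {7,8,10}:1  {8,9,10}:2
  |U|=4: {7,8,9,10}:3
  |U|=5: {6,7,8,9,10}:3
  |U|=6: {5,6,7,8,9,10}:3
  |U|=7: {4,5,6,7,8,9,10}:3
  |U|=8: {2,4,5,6,7,8,9,10}:3  {3,4,5,6,7,8,9,10}:3
  |U|=9: {2,3,4,5,6,7,8,9,10}:6
  start at 0(e): 6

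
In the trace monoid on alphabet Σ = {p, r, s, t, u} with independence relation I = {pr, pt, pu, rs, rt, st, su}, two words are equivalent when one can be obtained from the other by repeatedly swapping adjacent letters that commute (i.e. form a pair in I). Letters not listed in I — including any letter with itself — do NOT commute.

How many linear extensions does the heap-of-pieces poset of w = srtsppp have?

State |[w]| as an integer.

#0=s has no predecessor
#1=r has no predecessor
#2=t has no predecessor
#3=s depends on [0:s]
#4=p depends on [3:s]
#5=p depends on [4:p]
#6=p depends on [5:p]
sources: [0:s, 1:r, 2:t]
N(rest) = Σ N(rest − s) over sources s of rest; N(one piece) = 1:
  size 1 → [1]=1  [2]=1  [6]=1
  size 2 → [1,2]=2  [1,6]=2  [2,6]=2  [5,6]=1
  size 3 → [1,2,6]=6  [1,5,6]=3  [2,5,6]=3  [4,5,6]=1
  size 4 → [1,2,5,6]=12  [1,4,5,6]=4  [2,4,5,6]=4  [3,4,5,6]=1
  size 5 → [0,3,4,5,6]=1  [1,2,4,5,6]=20  [1,3,4,5,6]=5  [2,3,4,5,6]=5
  first=0(s) contributes 30
  first=1(r) contributes 6
  first=2(t) contributes 6
|[w]| = 42

42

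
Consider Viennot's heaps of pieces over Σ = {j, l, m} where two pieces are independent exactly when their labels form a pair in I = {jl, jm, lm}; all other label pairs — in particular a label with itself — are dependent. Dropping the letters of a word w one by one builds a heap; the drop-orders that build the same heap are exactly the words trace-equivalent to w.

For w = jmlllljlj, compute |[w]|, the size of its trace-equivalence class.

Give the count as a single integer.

504

piece 0:j — minimal
piece 1:m — minimal
piece 2:l — minimal
piece 3:l rests on {2:l}
piece 4:l rests on {3:l}
piece 5:l rests on {4:l}
piece 6:j rests on {0:j}
piece 7:l rests on {5:l}
piece 8:j rests on {6:j}
minimal pieces: {0:j, 1:m, 2:l}
ways to finish when only these pieces remain (= sum over removing one remaining piece with nothing left below it):
  1 left: {1}→1  {7}→1  {8}→1
  2 left: {1,7}→2  {1,8}→2  {5,7}→1  {6,8}→1  {7,8}→2
  3 left: {0,6,8}→1  {1,5,7}→3  {1,6,8}→3  {1,7,8}→6  {4,5,7}→1  {5,7,8}→3  {6,7,8}→3
  4 left: {0,1,6,8}→4  {0,6,7,8}→4  {1,4,5,7}→4  {1,5,7,8}→12  {1,6,7,8}→12  {3,4,5,7}→1  {4,5,7,8}→4  {5,6,7,8}→6
  5 left: {0,1,6,7,8}→20  {0,5,6,7,8}→10  {1,3,4,5,7}→5  {1,4,5,7,8}→20  {1,5,6,7,8}→30  {2,3,4,5,7}→1  {3,4,5,7,8}→5  {4,5,6,7,8}→10
  6 left: {0,1,5,6,7,8}→60  {0,4,5,6,7,8}→20  {1,2,3,4,5,7}→6  {1,3,4,5,7,8}→30  {1,4,5,6,7,8}→60  {2,3,4,5,7,8}→6  {3,4,5,6,7,8}→15
  7 left: {0,1,4,5,6,7,8}→140  {0,3,4,5,6,7,8}→35  {1,2,3,4,5,7,8}→42  {1,3,4,5,6,7,8}→105  {2,3,4,5,6,7,8}→21
  placing 0:j first → 168 extensions
  placing 1:m first → 56 extensions
  placing 2:l first → 280 extensions
total linear extensions = 504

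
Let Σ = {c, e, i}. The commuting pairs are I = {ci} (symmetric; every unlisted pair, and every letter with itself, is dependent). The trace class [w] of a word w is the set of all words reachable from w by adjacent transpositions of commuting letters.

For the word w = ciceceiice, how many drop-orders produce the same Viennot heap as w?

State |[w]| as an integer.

9

0(c) covers ∅
1(i) covers ∅
2(c) covers 0:c
3(e) covers 1:i, 2:c
4(c) covers 3:e
5(e) covers 4:c
6(i) covers 5:e
7(i) covers 6:i
8(c) covers 5:e
9(e) covers 7:i, 8:c
floor of heap: 0:c, 1:i
completions by unplaced set U, small U first (add the entries for U minus each lowest piece of U):
  |U|=1: {9}:1
  |U|=2: {7,9}:1  {8,9}:1
  |U|=3: {6,7,9}:1  {7,8,9}:2
  |U|=4: {6,7,8,9}:3
  |U|=5: {5,6,7,8,9}:3
  |U|=6: {4,5,6,7,8,9}:3
  |U|=7: {3,4,5,6,7,8,9}:3
  |U|=8: {1,3,4,5,6,7,8,9}:3  {2,3,4,5,6,7,8,9}:3
  start at 0(c): 6
  start at 1(i): 3
sum over floor = 9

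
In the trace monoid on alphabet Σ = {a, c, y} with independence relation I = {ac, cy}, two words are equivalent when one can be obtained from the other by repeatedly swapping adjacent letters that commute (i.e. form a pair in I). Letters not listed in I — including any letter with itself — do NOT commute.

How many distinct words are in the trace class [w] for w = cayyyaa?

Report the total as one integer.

7

drop 0:c onto floor
drop 1:a onto floor
drop 2:y onto {1:a}
drop 3:y onto {2:y}
drop 4:y onto {3:y}
drop 5:a onto {4:y}
drop 6:a onto {5:a}
ground layer = {0:c, 1:a}
drop-orders for the pieces not yet dropped (sum over which currently-grounded one goes next):
  1 to go: {0} 1  {6} 1
  2 to go: {0,6} 2  {5,6} 1
  3 to go: {0,5,6} 3  {4,5,6} 1
  4 to go: {0,4,5,6} 4  {3,4,5,6} 1
  5 to go: {0,3,4,5,6} 5  {2,3,4,5,6} 1
  if 0:c drops first: 1 orders
  if 1:a drops first: 6 orders
heap linearizations: 7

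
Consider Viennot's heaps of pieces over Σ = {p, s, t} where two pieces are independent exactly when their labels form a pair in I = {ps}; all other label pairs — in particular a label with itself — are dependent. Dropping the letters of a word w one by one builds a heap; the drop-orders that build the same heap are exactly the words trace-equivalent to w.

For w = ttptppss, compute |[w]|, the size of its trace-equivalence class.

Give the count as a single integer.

piece 0:t — minimal
piece 1:t rests on {0:t}
piece 2:p rests on {1:t}
piece 3:t rests on {2:p}
piece 4:p rests on {3:t}
piece 5:p rests on {4:p}
piece 6:s rests on {3:t}
piece 7:s rests on {6:s}
minimal pieces: {0:t}
ways to finish when only these pieces remain (= sum over removing one remaining piece with nothing left below it):
  1 left: {5}→1  {7}→1
  2 left: {4,5}→1  {5,7}→2  {6,7}→1
  3 left: {4,5,7}→3  {5,6,7}→3
  4 left: {4,5,6,7}→6
  5 left: {3,4,5,6,7}→6
  6 left: {2,3,4,5,6,7}→6
  placing 0:t first → 6 extensions

6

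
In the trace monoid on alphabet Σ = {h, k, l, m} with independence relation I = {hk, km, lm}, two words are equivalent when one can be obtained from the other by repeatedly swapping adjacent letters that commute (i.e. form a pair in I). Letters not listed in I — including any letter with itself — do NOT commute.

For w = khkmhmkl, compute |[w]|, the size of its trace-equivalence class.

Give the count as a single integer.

0(k) covers ∅
1(h) covers ∅
2(k) covers 0:k
3(m) covers 1:h
4(h) covers 3:m
5(m) covers 4:h
6(k) covers 2:k
7(l) covers 4:h, 6:k
floor of heap: 0:k, 1:h
completions by unplaced set U, small U first (add the entries for U minus each lowest piece of U):
  |U|=1: {5}:1  {7}:1
  |U|=2: {5,7}:2  {6,7}:1
  |U|=3: {2,6,7}:1  {4,5,7}:2  {5,6,7}:3
  |U|=4: {0,2,6,7}:1  {2,5,6,7}:4  {3,4,5,7}:2  {4,5,6,7}:5
  |U|=5: {0,2,5,6,7}:5  {1,3,4,5,7}:2  {2,4,5,6,7}:9  {3,4,5,6,7}:7
  |U|=6: {0,2,4,5,6,7}:14  {1,3,4,5,6,7}:9  {2,3,4,5,6,7}:16
  start at 0(k): 25
  start at 1(h): 30
sum over floor = 55

55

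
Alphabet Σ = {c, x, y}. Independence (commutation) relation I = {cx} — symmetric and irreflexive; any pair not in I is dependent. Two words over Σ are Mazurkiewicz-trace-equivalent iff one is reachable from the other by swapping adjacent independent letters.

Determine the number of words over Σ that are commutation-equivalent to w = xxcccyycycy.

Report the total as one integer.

10

piece 0:x — minimal
piece 1:x rests on {0:x}
piece 2:c — minimal
piece 3:c rests on {2:c}
piece 4:c rests on {3:c}
piece 5:y rests on {1:x, 4:c}
piece 6:y rests on {5:y}
piece 7:c rests on {6:y}
piece 8:y rests on {7:c}
piece 9:c rests on {8:y}
piece 10:y rests on {9:c}
minimal pieces: {0:x, 2:c}
ways to finish when only these pieces remain (= sum over removing one remaining piece with nothing left below it):
  1 left: {10}→1
  2 left: {9,10}→1
  3 left: {8,9,10}→1
  4 left: {7,8,9,10}→1
  5 left: {6,7,8,9,10}→1
  6 left: {5,6,7,8,9,10}→1
  7 left: {1,5,6,7,8,9,10}→1  {4,5,6,7,8,9,10}→1
  8 left: {0,1,5,6,7,8,9,10}→1  {1,4,5,6,7,8,9,10}→2  {3,4,5,6,7,8,9,10}→1
  9 left: {0,1,4,5,6,7,8,9,10}→3  {1,3,4,5,6,7,8,9,10}→3  {2,3,4,5,6,7,8,9,10}→1
  placing 0:x first → 4 extensions
  placing 2:c first → 6 extensions
total linear extensions = 10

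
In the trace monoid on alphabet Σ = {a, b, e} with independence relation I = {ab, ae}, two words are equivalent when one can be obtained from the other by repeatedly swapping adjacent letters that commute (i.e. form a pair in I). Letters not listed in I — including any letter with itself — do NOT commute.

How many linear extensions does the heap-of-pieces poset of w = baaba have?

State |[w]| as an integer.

#0=b has no predecessor
#1=a has no predecessor
#2=a depends on [1:a]
#3=b depends on [0:b]
#4=a depends on [2:a]
sources: [0:b, 1:a]
N(rest) = Σ N(rest − s) over sources s of rest; N(one piece) = 1:
  size 1 → [3]=1  [4]=1
  size 2 → [0,3]=1  [2,4]=1  [3,4]=2
  size 3 → [0,3,4]=3  [1,2,4]=1  [2,3,4]=3
  first=0(b) contributes 4
  first=1(a) contributes 6
|[w]| = 10

10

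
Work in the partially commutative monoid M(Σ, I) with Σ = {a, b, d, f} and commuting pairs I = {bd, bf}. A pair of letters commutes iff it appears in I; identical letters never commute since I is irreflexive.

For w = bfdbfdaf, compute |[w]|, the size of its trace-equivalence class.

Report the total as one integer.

piece 0:b — minimal
piece 1:f — minimal
piece 2:d rests on {1:f}
piece 3:b rests on {0:b}
piece 4:f rests on {2:d}
piece 5:d rests on {4:f}
piece 6:a rests on {3:b, 5:d}
piece 7:f rests on {6:a}
minimal pieces: {0:b, 1:f}
ways to finish when only these pieces remain (= sum over removing one remaining piece with nothing left below it):
  1 left: {7}→1
  2 left: {6,7}→1
  3 left: {3,6,7}→1  {5,6,7}→1
  4 left: {0,3,6,7}→1  {3,5,6,7}→2  {4,5,6,7}→1
  5 left: {0,3,5,6,7}→3  {2,4,5,6,7}→1  {3,4,5,6,7}→3
  6 left: {0,3,4,5,6,7}→6  {1,2,4,5,6,7}→1  {2,3,4,5,6,7}→4
  placing 0:b first → 5 extensions
  placing 1:f first → 10 extensions
total linear extensions = 15

15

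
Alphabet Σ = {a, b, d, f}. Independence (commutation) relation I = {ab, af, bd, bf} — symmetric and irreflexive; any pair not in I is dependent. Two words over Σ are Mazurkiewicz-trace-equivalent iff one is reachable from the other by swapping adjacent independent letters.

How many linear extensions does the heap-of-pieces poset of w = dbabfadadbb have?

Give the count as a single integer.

990

piece 0:d — minimal
piece 1:b — minimal
piece 2:a rests on {0:d}
piece 3:b rests on {1:b}
piece 4:f rests on {0:d}
piece 5:a rests on {2:a}
piece 6:d rests on {4:f, 5:a}
piece 7:a rests on {6:d}
piece 8:d rests on {7:a}
piece 9:b rests on {3:b}
piece 10:b rests on {9:b}
minimal pieces: {0:d, 1:b}
ways to finish when only these pieces remain (= sum over removing one remaining piece with nothing left below it):
  1 left: {8}→1  {10}→1
  2 left: {7,8}→1  {8,10}→2  {9,10}→1
  3 left: {3,9,10}→1  {6,7,8}→1  {7,8,10}→3  {8,9,10}→3
  4 left: {1,3,9,10}→1  {3,8,9,10}→4  {4,6,7,8}→1  {5,6,7,8}→1  {6,7,8,10}→4  {7,8,9,10}→6
  5 left: {1,3,8,9,10}→5  {2,5,6,7,8}→1  {3,7,8,9,10}→10  {4,5,6,7,8}→2  {4,6,7,8,10}→5  {5,6,7,8,10}→5  {6,7,8,9,10}→10
  6 left: {1,3,7,8,9,10}→15  {2,4,5,6,7,8}→3  {2,5,6,7,8,10}→6  {3,6,7,8,9,10}→20  {4,5,6,7,8,10}→12  {4,6,7,8,9,10}→15  {5,6,7,8,9,10}→15
  7 left: {0,2,4,5,6,7,8}→3  {1,3,6,7,8,9,10}→35  {2,4,5,6,7,8,10}→21  {2,5,6,7,8,9,10}→21  {3,4,6,7,8,9,10}→35  {3,5,6,7,8,9,10}→35  {4,5,6,7,8,9,10}→42
  8 left: {0,2,4,5,6,7,8,10}→24  {1,3,4,6,7,8,9,10}→70  {1,3,5,6,7,8,9,10}→70  {2,3,5,6,7,8,9,10}→56  {2,4,5,6,7,8,9,10}→84  {3,4,5,6,7,8,9,10}→112
  9 left: {0,2,4,5,6,7,8,9,10}→108  {1,2,3,5,6,7,8,9,10}→126  {1,3,4,5,6,7,8,9,10}→252  {2,3,4,5,6,7,8,9,10}→252
  placing 0:d first → 630 extensions
  placing 1:b first → 360 extensions
total linear extensions = 990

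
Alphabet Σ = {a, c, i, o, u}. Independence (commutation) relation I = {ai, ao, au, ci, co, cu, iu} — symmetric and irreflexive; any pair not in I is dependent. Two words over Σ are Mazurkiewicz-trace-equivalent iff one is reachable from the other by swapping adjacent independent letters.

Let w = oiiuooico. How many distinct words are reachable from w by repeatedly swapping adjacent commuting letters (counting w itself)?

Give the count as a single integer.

27

0(o) covers ∅
1(i) covers 0:o
2(i) covers 1:i
3(u) covers 0:o
4(o) covers 2:i, 3:u
5(o) covers 4:o
6(i) covers 5:o
7(c) covers ∅
8(o) covers 6:i
floor of heap: 0:o, 7:c
completions by unplaced set U, small U first (add the entries for U minus each lowest piece of U):
  |U|=1: {7}:1  {8}:1
  |U|=2: {6,8}:1  {7,8}:2
  |U|=3: {5,6,8}:1  {6,7,8}:3
  |U|=4: {4,5,6,8}:1  {5,6,7,8}:4
  |U|=5: {2,4,5,6,8}:1  {3,4,5,6,8}:1  {4,5,6,7,8}:5
  |U|=6: {1,2,4,5,6,8}:1  {2,3,4,5,6,8}:2  {2,4,5,6,7,8}:6  {3,4,5,6,7,8}:6
  |U|=7: {1,2,3,4,5,6,8}:3  {1,2,4,5,6,7,8}:7  {2,3,4,5,6,7,8}:14
  start at 0(o): 24
  start at 7(c): 3
sum over floor = 27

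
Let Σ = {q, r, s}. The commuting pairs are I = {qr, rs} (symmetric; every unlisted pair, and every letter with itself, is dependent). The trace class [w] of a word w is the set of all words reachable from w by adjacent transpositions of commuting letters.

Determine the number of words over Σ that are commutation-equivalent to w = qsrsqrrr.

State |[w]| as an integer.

piece 0:q — minimal
piece 1:s rests on {0:q}
piece 2:r — minimal
piece 3:s rests on {1:s}
piece 4:q rests on {3:s}
piece 5:r rests on {2:r}
piece 6:r rests on {5:r}
piece 7:r rests on {6:r}
minimal pieces: {0:q, 2:r}
ways to finish when only these pieces remain (= sum over removing one remaining piece with nothing left below it):
  1 left: {4}→1  {7}→1
  2 left: {3,4}→1  {4,7}→2  {6,7}→1
  3 left: {1,3,4}→1  {3,4,7}→3  {4,6,7}→3  {5,6,7}→1
  4 left: {0,1,3,4}→1  {1,3,4,7}→4  {2,5,6,7}→1  {3,4,6,7}→6  {4,5,6,7}→4
  5 left: {0,1,3,4,7}→5  {1,3,4,6,7}→10  {2,4,5,6,7}→5  {3,4,5,6,7}→10
  6 left: {0,1,3,4,6,7}→15  {1,3,4,5,6,7}→20  {2,3,4,5,6,7}→15
  placing 0:q first → 35 extensions
  placing 2:r first → 35 extensions
total linear extensions = 70

70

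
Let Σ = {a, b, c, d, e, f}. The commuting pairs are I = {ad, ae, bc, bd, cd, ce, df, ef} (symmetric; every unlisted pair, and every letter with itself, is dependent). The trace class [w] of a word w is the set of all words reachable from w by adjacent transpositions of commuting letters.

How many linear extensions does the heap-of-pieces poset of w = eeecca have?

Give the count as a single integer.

20

#0=e has no predecessor
#1=e depends on [0:e]
#2=e depends on [1:e]
#3=c has no predecessor
#4=c depends on [3:c]
#5=a depends on [4:c]
sources: [0:e, 3:c]
N(rest) = Σ N(rest − s) over sources s of rest; N(one piece) = 1:
  size 1 → [2]=1  [5]=1
  size 2 → [1,2]=1  [2,5]=2  [4,5]=1
  size 3 → [0,1,2]=1  [1,2,5]=3  [2,4,5]=3  [3,4,5]=1
  size 4 → [0,1,2,5]=4  [1,2,4,5]=6  [2,3,4,5]=4
  first=0(e) contributes 10
  first=3(c) contributes 10
|[w]| = 20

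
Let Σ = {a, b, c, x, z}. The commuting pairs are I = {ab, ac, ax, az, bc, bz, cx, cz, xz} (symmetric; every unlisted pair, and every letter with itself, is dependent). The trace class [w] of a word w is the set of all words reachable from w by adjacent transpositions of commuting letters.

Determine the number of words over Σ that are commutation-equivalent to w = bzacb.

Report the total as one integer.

0(b) covers ∅
1(z) covers ∅
2(a) covers ∅
3(c) covers ∅
4(b) covers 0:b
floor of heap: 0:b, 1:z, 2:a, 3:c
completions by unplaced set U, small U first (add the entries for U minus each lowest piece of U):
  |U|=1: {1}:1  {2}:1  {3}:1  {4}:1
  |U|=2: {0,4}:1  {1,2}:2  {1,3}:2  {1,4}:2  {2,3}:2  {2,4}:2  {3,4}:2
  |U|=3: {0,1,4}:3  {0,2,4}:3  {0,3,4}:3  {1,2,3}:6  {1,2,4}:6  {1,3,4}:6  {2,3,4}:6
  start at 0(b): 24
  start at 1(z): 12
  start at 2(a): 12
  start at 3(c): 12
sum over floor = 60

60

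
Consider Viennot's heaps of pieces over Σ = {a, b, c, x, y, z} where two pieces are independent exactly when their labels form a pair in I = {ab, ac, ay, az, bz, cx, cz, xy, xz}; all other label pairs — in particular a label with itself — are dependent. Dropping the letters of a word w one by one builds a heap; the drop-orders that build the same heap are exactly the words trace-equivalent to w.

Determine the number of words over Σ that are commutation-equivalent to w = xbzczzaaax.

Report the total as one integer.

1680

0(x) covers ∅
1(b) covers 0:x
2(z) covers ∅
3(c) covers 1:b
4(z) covers 2:z
5(z) covers 4:z
6(a) covers 0:x
7(a) covers 6:a
8(a) covers 7:a
9(x) covers 1:b, 8:a
floor of heap: 0:x, 2:z
completions by unplaced set U, small U first (add the entries for U minus each lowest piece of U):
  |U|=1: {3}:1  {5}:1  {9}:1
  |U|=2: {3,5}:2  {3,9}:2  {4,5}:1  {5,9}:2  {8,9}:1
  |U|=3: {1,3,9}:2  {2,4,5}:1  {3,4,5}:3  {3,5,9}:6  {3,8,9}:3  {4,5,9}:3  {5,8,9}:3  {7,8,9}:1
  |U|=4: {1,3,5,9}:8  {1,3,8,9}:5  {2,3,4,5}:4  {2,4,5,9}:4  {3,4,5,9}:12  {3,5,8,9}:12  {3,7,8,9}:4  {4,5,8,9}:6  {5,7,8,9}:4  {6,7,8,9}:1
  |U|=5: {1,3,4,5,9}:20  {1,3,5,8,9}:25  {1,3,7,8,9}:9  {2,3,4,5,9}:20  {2,4,5,8,9}:10  {3,4,5,8,9}:30  {3,5,7,8,9}:20  {3,6,7,8,9}:5  {4,5,7,8,9}:10  {5,6,7,8,9}:5
  |U|=6: {1,2,3,4,5,9}:40  {1,3,4,5,8,9}:75  {1,3,5,7,8,9}:54  {1,3,6,7,8,9}:14  {2,3,4,5,8,9}:60  {2,4,5,7,8,9}:20  {3,4,5,7,8,9}:60  {3,5,6,7,8,9}:30  {4,5,6,7,8,9}:15
  |U|=7: {0,1,3,6,7,8,9}:14  {1,2,3,4,5,8,9}:175  {1,3,4,5,7,8,9}:189  {1,3,5,6,7,8,9}:98  {2,3,4,5,7,8,9}:140  {2,4,5,6,7,8,9}:35  {3,4,5,6,7,8,9}:105
  |U|=8: {0,1,3,5,6,7,8,9}:112  {1,2,3,4,5,7,8,9}:504  {1,3,4,5,6,7,8,9}:392  {2,3,4,5,6,7,8,9}:280
  start at 0(x): 1176
  start at 2(z): 504
sum over floor = 1680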